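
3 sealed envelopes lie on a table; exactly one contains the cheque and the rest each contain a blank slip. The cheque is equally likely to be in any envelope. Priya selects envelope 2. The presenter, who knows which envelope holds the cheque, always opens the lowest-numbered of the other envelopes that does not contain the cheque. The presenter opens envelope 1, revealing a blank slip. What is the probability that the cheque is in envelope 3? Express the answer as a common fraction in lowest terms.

Apply Bayes' rule, conditioning on where the cheque actually is.
If it is in envelope 1 (prior 1/3): the presenter opened envelope 1, so this case is ruled out; weight (1/3)·0 = 0.
If it is in either of envelopes 2 and 3 (prior 1/3 each): envelope 1 is the lowest-numbered option available, probability 1; weight (1/3)·1 = 1/3 each.
The weights sum to 2/3.
So P(the cheque in envelope 3 | the presenter opened envelope 1) = (1/3) / (2/3) = 1/2.

1/2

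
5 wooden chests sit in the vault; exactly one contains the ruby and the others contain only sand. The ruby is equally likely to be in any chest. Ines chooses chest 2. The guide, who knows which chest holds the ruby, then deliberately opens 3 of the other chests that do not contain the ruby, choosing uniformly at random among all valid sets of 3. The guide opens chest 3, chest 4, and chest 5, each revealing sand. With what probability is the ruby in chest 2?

Consider each possible location of the ruby in turn.
If it is in chest 1 (prior 1/5): the guide has no choice, probability 1; weight (1/5)·1 = 1/5.
If it is in chest 2 (prior 1/5): the guide has 4 equally likely choices, so probability 1/4; weight (1/5)·(1/4) = 1/20.
If it is in any of chests 3, 4, and 5 (prior 1/5 each): that chest was opened and seen not to hold the prize — ruled out; weight (1/5)·0 = 0 each.
The weights sum to 1/4.
So P(the ruby in chest 2 | the guide opened chest 3, chest 4, and chest 5) = (1/20) / (1/4) = 1/5.

1/5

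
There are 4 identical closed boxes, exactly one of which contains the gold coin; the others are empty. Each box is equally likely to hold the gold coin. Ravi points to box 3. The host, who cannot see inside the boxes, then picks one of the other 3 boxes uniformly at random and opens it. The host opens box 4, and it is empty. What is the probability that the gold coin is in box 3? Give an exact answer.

Consider each possible location of the gold coin in turn.
If it is in any of boxes 1, 2, and 3 (prior 1/4 each): the host picks box 4 with probability 1/3 regardless, and it is not the prize; weight (1/4)·(1/3) = 1/12 each.
If it is in box 4 (prior 1/4): the host opened box 4, so this case is ruled out; weight (1/4)·0 = 0.
The weights sum to 1/4.
So P(the gold coin in box 3 | the host opened box 4) = (1/12) / (1/4) = 1/3.

1/3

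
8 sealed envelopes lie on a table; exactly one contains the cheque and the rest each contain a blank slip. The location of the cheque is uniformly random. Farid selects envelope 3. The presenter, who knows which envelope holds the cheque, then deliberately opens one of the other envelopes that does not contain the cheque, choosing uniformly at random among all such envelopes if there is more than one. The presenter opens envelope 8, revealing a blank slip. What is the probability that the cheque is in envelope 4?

7/48

Consider each possible location of the cheque in turn.
If it is in any of envelopes 1, 2, 4, 5, 6, and 7 (prior 1/8 each): the presenter has 6 equally likely choices, so probability 1/6; weight (1/8)·(1/6) = 1/48 each.
If it is in envelope 3 (prior 1/8): the presenter has 7 equally likely choices, so probability 1/7; weight (1/8)·(1/7) = 1/56.
If it is in envelope 8 (prior 1/8): the presenter opened envelope 8, so this case is ruled out; weight (1/8)·0 = 0.
The weights sum to 1/7.
So P(the cheque in envelope 4 | the presenter opened envelope 8) = (1/48) / (1/7) = 7/48.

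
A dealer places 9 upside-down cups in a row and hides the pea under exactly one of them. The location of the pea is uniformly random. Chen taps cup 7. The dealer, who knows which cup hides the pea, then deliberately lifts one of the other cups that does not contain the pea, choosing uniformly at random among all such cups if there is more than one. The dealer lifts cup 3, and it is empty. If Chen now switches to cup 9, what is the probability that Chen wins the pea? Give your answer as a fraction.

Condition on the true location of the pea.
If it is under any of cups 1, 2, 4, 5, 6, 8, and 9 (prior 1/9 each): the dealer has 7 equally likely choices, so probability 1/7; weight (1/9)·(1/7) = 1/63 each.
If it is under cup 3 (prior 1/9): the dealer opened cup 3, so this case is ruled out; weight (1/9)·0 = 0.
If it is under cup 7 (prior 1/9): the dealer has 8 equally likely choices, so probability 1/8; weight (1/9)·(1/8) = 1/72.
The weights sum to 1/8.
So P(the pea under cup 9 | the dealer opened cup 3) = (1/63) / (1/8) = 8/63.

8/63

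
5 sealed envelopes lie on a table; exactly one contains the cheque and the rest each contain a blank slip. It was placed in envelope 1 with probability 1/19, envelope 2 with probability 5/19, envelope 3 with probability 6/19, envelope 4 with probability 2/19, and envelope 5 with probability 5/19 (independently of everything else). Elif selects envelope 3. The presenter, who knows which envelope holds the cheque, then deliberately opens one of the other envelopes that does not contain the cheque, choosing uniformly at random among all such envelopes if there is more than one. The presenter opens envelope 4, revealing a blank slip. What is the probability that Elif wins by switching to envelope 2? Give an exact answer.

10/31

Consider each possible location of the cheque in turn.
If it is in envelope 1 (prior 1/19): the presenter has 3 equally likely choices, so probability 1/3; weight (1/19)·(1/3) = 1/57.
If it is in either of envelopes 2 and 5 (prior 5/19 each): the presenter has 3 equally likely choices, so probability 1/3; weight (5/19)·(1/3) = 5/57 each.
If it is in envelope 3 (prior 6/19): the presenter has 4 equally likely choices, so probability 1/4; weight (6/19)·(1/4) = 3/38.
If it is in envelope 4 (prior 2/19): the presenter opened envelope 4, so this case is ruled out; weight (2/19)·0 = 0.
The weights sum to 31/114.
So P(the cheque in envelope 2 | the presenter opened envelope 4) = (5/57) / (31/114) = 10/31.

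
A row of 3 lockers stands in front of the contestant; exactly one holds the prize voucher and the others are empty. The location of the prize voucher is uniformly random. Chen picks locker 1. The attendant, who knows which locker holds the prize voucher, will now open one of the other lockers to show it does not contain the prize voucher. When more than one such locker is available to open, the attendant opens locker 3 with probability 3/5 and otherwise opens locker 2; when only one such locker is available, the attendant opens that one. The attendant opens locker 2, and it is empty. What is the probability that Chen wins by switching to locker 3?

5/7

Apply Bayes' rule, conditioning on where the prize voucher actually is.
If it is in locker 1 (prior 1/3): locker 3 is available but not opened, probability 2/5; weight (1/3)·(2/5) = 2/15.
If it is in locker 2 (prior 1/3): the attendant opened locker 2, so this case is ruled out; weight (1/3)·0 = 0.
If it is in locker 3 (prior 1/3): only locker 2 is available, probability 1; weight (1/3)·1 = 1/3.
The weights sum to 7/15.
So P(the prize voucher in locker 3 | the attendant opened locker 2) = (1/3) / (7/15) = 5/7.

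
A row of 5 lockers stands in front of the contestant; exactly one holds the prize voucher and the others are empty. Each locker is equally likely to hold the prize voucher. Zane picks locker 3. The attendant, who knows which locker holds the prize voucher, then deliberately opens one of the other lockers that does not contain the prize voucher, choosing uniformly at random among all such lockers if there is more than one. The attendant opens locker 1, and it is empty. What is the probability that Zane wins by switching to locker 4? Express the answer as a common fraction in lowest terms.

4/15

Condition on the true location of the prize voucher.
If it is in locker 1 (prior 1/5): the attendant opened locker 1, so this case is ruled out; weight (1/5)·0 = 0.
If it is in any of lockers 2, 4, and 5 (prior 1/5 each): the attendant has 3 equally likely choices, so probability 1/3; weight (1/5)·(1/3) = 1/15 each.
If it is in locker 3 (prior 1/5): the attendant has 4 equally likely choices, so probability 1/4; weight (1/5)·(1/4) = 1/20.
The weights sum to 1/4.
So P(the prize voucher in locker 4 | the attendant opened locker 1) = (1/15) / (1/4) = 4/15.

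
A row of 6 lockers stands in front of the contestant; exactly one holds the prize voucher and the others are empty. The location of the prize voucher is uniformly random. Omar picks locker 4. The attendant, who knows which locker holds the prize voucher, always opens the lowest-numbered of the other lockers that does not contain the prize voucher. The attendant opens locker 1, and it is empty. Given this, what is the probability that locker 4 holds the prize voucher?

Apply Bayes' rule, conditioning on where the prize voucher actually is.
If it is in locker 1 (prior 1/6): the attendant opened locker 1, so this case is ruled out; weight (1/6)·0 = 0.
If it is in any of lockers 2, 3, 4, 5, and 6 (prior 1/6 each): locker 1 is the lowest-numbered option available, probability 1; weight (1/6)·1 = 1/6 each.
The weights sum to 5/6.
So P(the prize voucher in locker 4 | the attendant opened locker 1) = (1/6) / (5/6) = 1/5.

1/5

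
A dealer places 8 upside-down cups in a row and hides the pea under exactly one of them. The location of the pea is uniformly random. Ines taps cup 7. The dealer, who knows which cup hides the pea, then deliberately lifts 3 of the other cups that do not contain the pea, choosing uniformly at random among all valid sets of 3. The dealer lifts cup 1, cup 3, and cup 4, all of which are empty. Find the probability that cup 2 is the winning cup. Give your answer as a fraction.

Consider each possible location of the pea in turn.
If it is under any of cups 1, 3, and 4 (prior 1/8 each): that cup was opened and seen not to hold the prize — ruled out; weight (1/8)·0 = 0 each.
If it is under any of cups 2, 5, 6, and 8 (prior 1/8 each): the dealer has 20 equally likely choices, so probability 1/20; weight (1/8)·(1/20) = 1/160 each.
If it is under cup 7 (prior 1/8): the dealer has 35 equally likely choices, so probability 1/35; weight (1/8)·(1/35) = 1/280.
The weights sum to 1/35.
So P(the pea under cup 2 | the dealer opened cup 1, cup 3, and cup 4) = (1/160) / (1/35) = 7/32.

7/32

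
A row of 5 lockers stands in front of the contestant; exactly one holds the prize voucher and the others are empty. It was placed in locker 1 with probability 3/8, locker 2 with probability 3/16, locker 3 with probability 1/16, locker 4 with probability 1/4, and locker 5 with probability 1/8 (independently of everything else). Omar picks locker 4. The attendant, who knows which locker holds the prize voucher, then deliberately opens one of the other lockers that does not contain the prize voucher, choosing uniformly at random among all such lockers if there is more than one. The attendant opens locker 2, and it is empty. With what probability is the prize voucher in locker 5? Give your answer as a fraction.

Consider each possible location of the prize voucher in turn.
If it is in locker 1 (prior 3/8): the attendant has 3 equally likely choices, so probability 1/3; weight (3/8)·(1/3) = 1/8.
If it is in locker 2 (prior 3/16): the attendant opened locker 2, so this case is ruled out; weight (3/16)·0 = 0.
If it is in locker 3 (prior 1/16): the attendant has 3 equally likely choices, so probability 1/3; weight (1/16)·(1/3) = 1/48.
If it is in locker 4 (prior 1/4): the attendant has 4 equally likely choices, so probability 1/4; weight (1/4)·(1/4) = 1/16.
If it is in locker 5 (prior 1/8): the attendant has 3 equally likely choices, so probability 1/3; weight (1/8)·(1/3) = 1/24.
The weights sum to 1/4.
So P(the prize voucher in locker 5 | the attendant opened locker 2) = (1/24) / (1/4) = 1/6.

1/6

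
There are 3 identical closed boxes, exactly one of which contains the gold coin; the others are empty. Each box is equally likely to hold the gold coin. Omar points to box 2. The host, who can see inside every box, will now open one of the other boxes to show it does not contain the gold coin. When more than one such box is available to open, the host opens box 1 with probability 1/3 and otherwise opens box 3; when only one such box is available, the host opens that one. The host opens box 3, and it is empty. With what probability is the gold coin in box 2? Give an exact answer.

Consider each possible location of the gold coin in turn.
If it is in box 1 (prior 1/3): only box 3 is available, probability 1; weight (1/3)·1 = 1/3.
If it is in box 2 (prior 1/3): box 1 is available but not opened, probability 2/3; weight (1/3)·(2/3) = 2/9.
If it is in box 3 (prior 1/3): the host opened box 3, so this case is ruled out; weight (1/3)·0 = 0.
The weights sum to 5/9.
So P(the gold coin in box 2 | the host opened box 3) = (2/9) / (5/9) = 2/5.

2/5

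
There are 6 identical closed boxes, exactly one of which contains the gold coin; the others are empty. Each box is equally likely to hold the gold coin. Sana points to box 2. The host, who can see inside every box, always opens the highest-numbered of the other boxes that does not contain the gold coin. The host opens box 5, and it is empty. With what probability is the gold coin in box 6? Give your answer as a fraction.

Apply Bayes' rule, conditioning on where the gold coin actually is.
If it is in any of boxes 1, 2, 3, and 4 (prior 1/6 each): the host would have opened box 6 instead, probability 0; weight (1/6)·0 = 0 each.
If it is in box 5 (prior 1/6): the host opened box 5, so this case is ruled out; weight (1/6)·0 = 0.
If it is in box 6 (prior 1/6): box 5 is the highest-numbered option available, probability 1; weight (1/6)·1 = 1/6.
The weights sum to 1/6.
So P(the gold coin in box 6 | the host opened box 5) = (1/6) / (1/6) = 1.

1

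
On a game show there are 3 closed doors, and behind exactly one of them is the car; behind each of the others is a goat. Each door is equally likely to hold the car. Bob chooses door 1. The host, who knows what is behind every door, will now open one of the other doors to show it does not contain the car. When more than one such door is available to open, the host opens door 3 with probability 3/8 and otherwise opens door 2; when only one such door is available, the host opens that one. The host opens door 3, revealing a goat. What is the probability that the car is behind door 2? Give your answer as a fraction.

8/11

Condition on the true location of the car.
If it is behind door 1 (prior 1/3): door 3 is available, opened with probability 3/8; weight (1/3)·(3/8) = 1/8.
If it is behind door 2 (prior 1/3): only door 3 is available, probability 1; weight (1/3)·1 = 1/3.
If it is behind door 3 (prior 1/3): the host opened door 3, so this case is ruled out; weight (1/3)·0 = 0.
The weights sum to 11/24.
So P(the car behind door 2 | the host opened door 3) = (1/3) / (11/24) = 8/11.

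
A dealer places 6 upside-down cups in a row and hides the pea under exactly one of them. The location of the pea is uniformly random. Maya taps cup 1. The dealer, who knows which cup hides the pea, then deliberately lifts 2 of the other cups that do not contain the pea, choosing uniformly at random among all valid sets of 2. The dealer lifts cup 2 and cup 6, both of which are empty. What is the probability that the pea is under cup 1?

1/6

Consider each possible location of the pea in turn.
If it is under cup 1 (prior 1/6): the dealer has 10 equally likely choices, so probability 1/10; weight (1/6)·(1/10) = 1/60.
If it is under either of cups 2 and 6 (prior 1/6 each): that cup was opened and seen not to hold the prize — ruled out; weight (1/6)·0 = 0 each.
If it is under any of cups 3, 4, and 5 (prior 1/6 each): the dealer has 6 equally likely choices, so probability 1/6; weight (1/6)·(1/6) = 1/36 each.
The weights sum to 1/10.
So P(the pea under cup 1 | the dealer opened cup 2 and cup 6) = (1/60) / (1/10) = 1/6.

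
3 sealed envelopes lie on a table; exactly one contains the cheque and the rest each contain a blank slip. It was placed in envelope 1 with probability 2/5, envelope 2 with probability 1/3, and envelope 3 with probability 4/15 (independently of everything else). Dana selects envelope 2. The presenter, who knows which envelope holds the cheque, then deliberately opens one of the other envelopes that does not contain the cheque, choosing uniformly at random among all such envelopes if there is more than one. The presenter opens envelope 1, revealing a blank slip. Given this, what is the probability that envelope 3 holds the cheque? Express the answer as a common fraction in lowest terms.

8/13

Condition on the true location of the cheque.
If it is in envelope 1 (prior 2/5): the presenter opened envelope 1, so this case is ruled out; weight (2/5)·0 = 0.
If it is in envelope 2 (prior 1/3): the presenter has 2 equally likely choices, so probability 1/2; weight (1/3)·(1/2) = 1/6.
If it is in envelope 3 (prior 4/15): the presenter has no choice, probability 1; weight (4/15)·1 = 4/15.
The weights sum to 13/30.
So P(the cheque in envelope 3 | the presenter opened envelope 1) = (4/15) / (13/30) = 8/13.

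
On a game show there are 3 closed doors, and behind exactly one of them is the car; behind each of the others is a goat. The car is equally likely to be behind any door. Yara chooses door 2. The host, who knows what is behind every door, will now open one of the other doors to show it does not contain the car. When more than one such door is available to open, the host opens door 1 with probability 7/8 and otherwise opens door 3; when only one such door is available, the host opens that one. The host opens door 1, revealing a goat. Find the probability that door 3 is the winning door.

8/15

Consider each possible location of the car in turn.
If it is behind door 1 (prior 1/3): the host opened door 1, so this case is ruled out; weight (1/3)·0 = 0.
If it is behind door 2 (prior 1/3): door 1 is available, opened with probability 7/8; weight (1/3)·(7/8) = 7/24.
If it is behind door 3 (prior 1/3): only door 1 is available, probability 1; weight (1/3)·1 = 1/3.
The weights sum to 5/8.
So P(the car behind door 3 | the host opened door 1) = (1/3) / (5/8) = 8/15.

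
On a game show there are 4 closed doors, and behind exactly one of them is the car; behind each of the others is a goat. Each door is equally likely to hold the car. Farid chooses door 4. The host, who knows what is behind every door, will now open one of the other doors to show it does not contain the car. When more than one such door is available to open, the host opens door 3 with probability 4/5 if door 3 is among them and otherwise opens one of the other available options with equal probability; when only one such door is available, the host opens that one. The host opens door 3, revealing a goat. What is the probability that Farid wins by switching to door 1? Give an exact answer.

Consider each possible location of the car in turn.
If it is behind any of doors 1, 2, and 4 (prior 1/4 each): door 3 is available, opened with probability 4/5; weight (1/4)·(4/5) = 1/5 each.
If it is behind door 3 (prior 1/4): the host opened door 3, so this case is ruled out; weight (1/4)·0 = 0.
The weights sum to 3/5.
So P(the car behind door 1 | the host opened door 3) = (1/5) / (3/5) = 1/3.

1/3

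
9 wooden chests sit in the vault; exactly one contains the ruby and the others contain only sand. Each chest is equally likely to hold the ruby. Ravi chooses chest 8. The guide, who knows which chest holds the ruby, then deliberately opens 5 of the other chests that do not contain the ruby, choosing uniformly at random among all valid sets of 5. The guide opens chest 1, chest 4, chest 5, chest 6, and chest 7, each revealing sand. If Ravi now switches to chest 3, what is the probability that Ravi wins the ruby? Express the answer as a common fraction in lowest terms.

Condition on the true location of the ruby.
If it is in any of chests 1, 4, 5, 6, and 7 (prior 1/9 each): that chest was opened and seen not to hold the prize — ruled out; weight (1/9)·0 = 0 each.
If it is in any of chests 2, 3, and 9 (prior 1/9 each): the guide has 21 equally likely choices, so probability 1/21; weight (1/9)·(1/21) = 1/189 each.
If it is in chest 8 (prior 1/9): the guide has 56 equally likely choices, so probability 1/56; weight (1/9)·(1/56) = 1/504.
The weights sum to 1/56.
So P(the ruby in chest 3 | the guide opened chest 1, chest 4, chest 5, chest 6, and chest 7) = (1/189) / (1/56) = 8/27.

8/27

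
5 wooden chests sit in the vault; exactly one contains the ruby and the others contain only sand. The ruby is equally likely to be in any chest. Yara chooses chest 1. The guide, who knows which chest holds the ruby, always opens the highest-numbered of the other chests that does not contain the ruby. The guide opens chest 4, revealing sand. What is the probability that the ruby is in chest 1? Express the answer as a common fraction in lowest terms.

0

Apply Bayes' rule, conditioning on where the ruby actually is.
If it is in any of chests 1, 2, and 3 (prior 1/5 each): the guide would have opened chest 5 instead, probability 0; weight (1/5)·0 = 0 each.
If it is in chest 4 (prior 1/5): the guide opened chest 4, so this case is ruled out; weight (1/5)·0 = 0.
If it is in chest 5 (prior 1/5): chest 4 is the highest-numbered option available, probability 1; weight (1/5)·1 = 1/5.
The weights sum to 1/5.
So P(the ruby in chest 1 | the guide opened chest 4) = 0 / (1/5) = 0.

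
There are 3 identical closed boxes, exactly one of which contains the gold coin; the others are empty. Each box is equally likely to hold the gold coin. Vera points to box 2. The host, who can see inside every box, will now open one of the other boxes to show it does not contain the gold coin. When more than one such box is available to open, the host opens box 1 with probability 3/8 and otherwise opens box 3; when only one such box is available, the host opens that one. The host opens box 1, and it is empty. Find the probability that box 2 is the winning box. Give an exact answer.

Condition on the true location of the gold coin.
If it is in box 1 (prior 1/3): the host opened box 1, so this case is ruled out; weight (1/3)·0 = 0.
If it is in box 2 (prior 1/3): box 1 is available, opened with probability 3/8; weight (1/3)·(3/8) = 1/8.
If it is in box 3 (prior 1/3): only box 1 is available, probability 1; weight (1/3)·1 = 1/3.
The weights sum to 11/24.
So P(the gold coin in box 2 | the host opened box 1) = (1/8) / (11/24) = 3/11.

3/11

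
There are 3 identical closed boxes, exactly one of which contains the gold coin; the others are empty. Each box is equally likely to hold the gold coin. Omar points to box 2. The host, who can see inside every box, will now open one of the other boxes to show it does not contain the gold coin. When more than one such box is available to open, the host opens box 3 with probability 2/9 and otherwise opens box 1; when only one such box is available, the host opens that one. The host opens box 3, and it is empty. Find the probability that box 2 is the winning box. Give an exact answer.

2/11

Apply Bayes' rule, conditioning on where the gold coin actually is.
If it is in box 1 (prior 1/3): only box 3 is available, probability 1; weight (1/3)·1 = 1/3.
If it is in box 2 (prior 1/3): box 3 is available, opened with probability 2/9; weight (1/3)·(2/9) = 2/27.
If it is in box 3 (prior 1/3): the host opened box 3, so this case is ruled out; weight (1/3)·0 = 0.
The weights sum to 11/27.
So P(the gold coin in box 2 | the host opened box 3) = (2/27) / (11/27) = 2/11.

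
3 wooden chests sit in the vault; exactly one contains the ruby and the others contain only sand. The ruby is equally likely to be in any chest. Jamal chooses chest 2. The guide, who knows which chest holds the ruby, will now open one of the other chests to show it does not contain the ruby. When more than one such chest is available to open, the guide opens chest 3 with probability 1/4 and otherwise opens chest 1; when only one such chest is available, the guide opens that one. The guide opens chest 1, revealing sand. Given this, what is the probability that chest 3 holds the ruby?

4/7

Apply Bayes' rule, conditioning on where the ruby actually is.
If it is in chest 1 (prior 1/3): the guide opened chest 1, so this case is ruled out; weight (1/3)·0 = 0.
If it is in chest 2 (prior 1/3): chest 3 is available but not opened, probability 3/4; weight (1/3)·(3/4) = 1/4.
If it is in chest 3 (prior 1/3): only chest 1 is available, probability 1; weight (1/3)·1 = 1/3.
The weights sum to 7/12.
So P(the ruby in chest 3 | the guide opened chest 1) = (1/3) / (7/12) = 4/7.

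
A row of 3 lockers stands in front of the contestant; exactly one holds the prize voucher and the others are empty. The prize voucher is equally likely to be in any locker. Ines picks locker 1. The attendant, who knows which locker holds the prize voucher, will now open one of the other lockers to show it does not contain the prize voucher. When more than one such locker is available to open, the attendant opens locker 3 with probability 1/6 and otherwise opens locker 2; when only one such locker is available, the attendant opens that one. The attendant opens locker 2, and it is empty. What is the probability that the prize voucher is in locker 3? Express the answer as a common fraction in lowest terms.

6/11

Apply Bayes' rule, conditioning on where the prize voucher actually is.
If it is in locker 1 (prior 1/3): locker 3 is available but not opened, probability 5/6; weight (1/3)·(5/6) = 5/18.
If it is in locker 2 (prior 1/3): the attendant opened locker 2, so this case is ruled out; weight (1/3)·0 = 0.
If it is in locker 3 (prior 1/3): only locker 2 is available, probability 1; weight (1/3)·1 = 1/3.
The weights sum to 11/18.
So P(the prize voucher in locker 3 | the attendant opened locker 2) = (1/3) / (11/18) = 6/11.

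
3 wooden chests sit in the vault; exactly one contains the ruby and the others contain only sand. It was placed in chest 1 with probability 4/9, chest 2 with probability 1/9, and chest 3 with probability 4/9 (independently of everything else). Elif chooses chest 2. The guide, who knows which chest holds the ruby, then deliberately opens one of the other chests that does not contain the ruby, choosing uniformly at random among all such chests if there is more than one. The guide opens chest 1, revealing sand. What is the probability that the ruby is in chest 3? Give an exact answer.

8/9

Condition on the true location of the ruby.
If it is in chest 1 (prior 4/9): the guide opened chest 1, so this case is ruled out; weight (4/9)·0 = 0.
If it is in chest 2 (prior 1/9): the guide has 2 equally likely choices, so probability 1/2; weight (1/9)·(1/2) = 1/18.
If it is in chest 3 (prior 4/9): the guide has no choice, probability 1; weight (4/9)·1 = 4/9.
The weights sum to 1/2.
So P(the ruby in chest 3 | the guide opened chest 1) = (4/9) / (1/2) = 8/9.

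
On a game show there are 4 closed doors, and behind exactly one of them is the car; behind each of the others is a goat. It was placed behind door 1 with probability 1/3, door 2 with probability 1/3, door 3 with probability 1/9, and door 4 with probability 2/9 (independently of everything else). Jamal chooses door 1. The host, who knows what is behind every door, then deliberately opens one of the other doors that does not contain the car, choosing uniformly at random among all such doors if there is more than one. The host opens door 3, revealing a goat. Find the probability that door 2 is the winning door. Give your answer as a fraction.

3/7

Condition on the true location of the car.
If it is behind door 1 (prior 1/3): the host has 3 equally likely choices, so probability 1/3; weight (1/3)·(1/3) = 1/9.
If it is behind door 2 (prior 1/3): the host has 2 equally likely choices, so probability 1/2; weight (1/3)·(1/2) = 1/6.
If it is behind door 3 (prior 1/9): the host opened door 3, so this case is ruled out; weight (1/9)·0 = 0.
If it is behind door 4 (prior 2/9): the host has 2 equally likely choices, so probability 1/2; weight (2/9)·(1/2) = 1/9.
The weights sum to 7/18.
So P(the car behind door 2 | the host opened door 3) = (1/6) / (7/18) = 3/7.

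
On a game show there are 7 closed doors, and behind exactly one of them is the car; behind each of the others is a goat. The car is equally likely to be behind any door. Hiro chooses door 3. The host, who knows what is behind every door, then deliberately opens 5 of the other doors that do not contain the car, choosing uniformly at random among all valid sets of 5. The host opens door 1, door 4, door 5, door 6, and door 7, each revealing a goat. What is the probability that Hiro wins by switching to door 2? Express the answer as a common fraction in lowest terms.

6/7

Apply Bayes' rule, conditioning on where the car actually is.
If it is behind any of doors 1, 4, 5, 6, and 7 (prior 1/7 each): that door was opened and seen not to hold the prize — ruled out; weight (1/7)·0 = 0 each.
If it is behind door 2 (prior 1/7): the host has no choice, probability 1; weight (1/7)·1 = 1/7.
If it is behind door 3 (prior 1/7): the host has 6 equally likely choices, so probability 1/6; weight (1/7)·(1/6) = 1/42.
The weights sum to 1/6.
So P(the car behind door 2 | the host opened door 1, door 4, door 5, door 6, and door 7) = (1/7) / (1/6) = 6/7.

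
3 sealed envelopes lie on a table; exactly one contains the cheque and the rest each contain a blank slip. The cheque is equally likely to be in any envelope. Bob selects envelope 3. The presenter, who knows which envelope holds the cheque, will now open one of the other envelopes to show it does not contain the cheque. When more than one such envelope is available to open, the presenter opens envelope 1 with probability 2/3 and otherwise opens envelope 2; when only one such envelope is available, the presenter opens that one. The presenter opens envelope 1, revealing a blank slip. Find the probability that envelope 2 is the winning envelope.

Consider each possible location of the cheque in turn.
If it is in envelope 1 (prior 1/3): the presenter opened envelope 1, so this case is ruled out; weight (1/3)·0 = 0.
If it is in envelope 2 (prior 1/3): only envelope 1 is available, probability 1; weight (1/3)·1 = 1/3.
If it is in envelope 3 (prior 1/3): envelope 1 is available, opened with probability 2/3; weight (1/3)·(2/3) = 2/9.
The weights sum to 5/9.
So P(the cheque in envelope 2 | the presenter opened envelope 1) = (1/3) / (5/9) = 3/5.

3/5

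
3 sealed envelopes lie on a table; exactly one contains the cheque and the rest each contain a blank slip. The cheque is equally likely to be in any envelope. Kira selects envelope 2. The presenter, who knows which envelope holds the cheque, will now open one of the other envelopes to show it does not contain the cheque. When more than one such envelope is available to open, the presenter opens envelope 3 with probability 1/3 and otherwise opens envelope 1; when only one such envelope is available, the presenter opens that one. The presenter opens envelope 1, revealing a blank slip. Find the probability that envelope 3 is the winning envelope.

3/5

Apply Bayes' rule, conditioning on where the cheque actually is.
If it is in envelope 1 (prior 1/3): the presenter opened envelope 1, so this case is ruled out; weight (1/3)·0 = 0.
If it is in envelope 2 (prior 1/3): envelope 3 is available but not opened, probability 2/3; weight (1/3)·(2/3) = 2/9.
If it is in envelope 3 (prior 1/3): only envelope 1 is available, probability 1; weight (1/3)·1 = 1/3.
The weights sum to 5/9.
So P(the cheque in envelope 3 | the presenter opened envelope 1) = (1/3) / (5/9) = 3/5.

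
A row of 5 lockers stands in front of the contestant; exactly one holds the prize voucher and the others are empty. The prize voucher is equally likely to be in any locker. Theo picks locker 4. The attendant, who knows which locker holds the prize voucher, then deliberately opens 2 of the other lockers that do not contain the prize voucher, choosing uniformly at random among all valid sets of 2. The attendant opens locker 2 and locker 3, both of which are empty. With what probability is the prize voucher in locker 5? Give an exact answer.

2/5

Consider each possible location of the prize voucher in turn.
If it is in either of lockers 1 and 5 (prior 1/5 each): the attendant has 3 equally likely choices, so probability 1/3; weight (1/5)·(1/3) = 1/15 each.
If it is in either of lockers 2 and 3 (prior 1/5 each): that locker was opened and seen not to hold the prize — ruled out; weight (1/5)·0 = 0 each.
If it is in locker 4 (prior 1/5): the attendant has 6 equally likely choices, so probability 1/6; weight (1/5)·(1/6) = 1/30.
The weights sum to 1/6.
So P(the prize voucher in locker 5 | the attendant opened locker 2 and locker 3) = (1/15) / (1/6) = 2/5.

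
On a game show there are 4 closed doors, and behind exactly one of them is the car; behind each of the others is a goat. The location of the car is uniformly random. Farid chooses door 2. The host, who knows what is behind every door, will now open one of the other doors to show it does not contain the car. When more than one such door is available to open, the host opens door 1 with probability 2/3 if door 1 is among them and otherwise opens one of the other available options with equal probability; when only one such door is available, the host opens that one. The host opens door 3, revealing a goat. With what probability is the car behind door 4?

Consider each possible location of the car in turn.
If it is behind door 1 (prior 1/4): door 1 holds the prize so is unavailable; the host chooses uniformly among the 2 others, probability 1/2; weight (1/4)·(1/2) = 1/8.
If it is behind door 2 (prior 1/4): door 1 is available but not opened; door 3 gets probability (1 − 2/3)/2 = 1/6; weight (1/4)·(1/6) = 1/24.
If it is behind door 3 (prior 1/4): the host opened door 3, so this case is ruled out; weight (1/4)·0 = 0.
If it is behind door 4 (prior 1/4): door 1 is available but not opened, probability 1/3; weight (1/4)·(1/3) = 1/12.
The weights sum to 1/4.
So P(the car behind door 4 | the host opened door 3) = (1/12) / (1/4) = 1/3.

1/3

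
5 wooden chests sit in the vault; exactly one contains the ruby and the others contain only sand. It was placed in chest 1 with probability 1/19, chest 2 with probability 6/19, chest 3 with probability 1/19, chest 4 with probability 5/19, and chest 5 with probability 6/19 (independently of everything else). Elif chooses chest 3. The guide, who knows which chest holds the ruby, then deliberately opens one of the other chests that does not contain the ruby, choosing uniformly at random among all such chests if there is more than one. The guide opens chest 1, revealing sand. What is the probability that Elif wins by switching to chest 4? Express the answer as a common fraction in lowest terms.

20/71

Consider each possible location of the ruby in turn.
If it is in chest 1 (prior 1/19): the guide opened chest 1, so this case is ruled out; weight (1/19)·0 = 0.
If it is in either of chests 2 and 5 (prior 6/19 each): the guide has 3 equally likely choices, so probability 1/3; weight (6/19)·(1/3) = 2/19 each.
If it is in chest 3 (prior 1/19): the guide has 4 equally likely choices, so probability 1/4; weight (1/19)·(1/4) = 1/76.
If it is in chest 4 (prior 5/19): the guide has 3 equally likely choices, so probability 1/3; weight (5/19)·(1/3) = 5/57.
The weights sum to 71/228.
So P(the ruby in chest 4 | the guide opened chest 1) = (5/57) / (71/228) = 20/71.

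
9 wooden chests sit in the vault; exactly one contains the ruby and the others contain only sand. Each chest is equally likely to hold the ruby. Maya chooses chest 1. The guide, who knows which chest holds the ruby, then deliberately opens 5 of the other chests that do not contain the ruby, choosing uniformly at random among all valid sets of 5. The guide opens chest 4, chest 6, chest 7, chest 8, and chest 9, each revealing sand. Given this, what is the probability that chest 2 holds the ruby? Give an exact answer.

Consider each possible location of the ruby in turn.
If it is in chest 1 (prior 1/9): the guide has 56 equally likely choices, so probability 1/56; weight (1/9)·(1/56) = 1/504.
If it is in any of chests 2, 3, and 5 (prior 1/9 each): the guide has 21 equally likely choices, so probability 1/21; weight (1/9)·(1/21) = 1/189 each.
If it is in any of chests 4, 6, 7, 8, and 9 (prior 1/9 each): that chest was opened and seen not to hold the prize — ruled out; weight (1/9)·0 = 0 each.
The weights sum to 1/56.
So P(the ruby in chest 2 | the guide opened chest 4, chest 6, chest 7, chest 8, and chest 9) = (1/189) / (1/56) = 8/27.

8/27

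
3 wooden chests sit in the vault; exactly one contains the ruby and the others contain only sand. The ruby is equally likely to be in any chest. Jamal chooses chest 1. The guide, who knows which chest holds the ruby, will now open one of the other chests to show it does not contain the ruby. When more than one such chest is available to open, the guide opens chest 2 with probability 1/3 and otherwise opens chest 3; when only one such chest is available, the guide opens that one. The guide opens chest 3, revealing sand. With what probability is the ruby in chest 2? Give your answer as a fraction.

Apply Bayes' rule, conditioning on where the ruby actually is.
If it is in chest 1 (prior 1/3): chest 2 is available but not opened, probability 2/3; weight (1/3)·(2/3) = 2/9.
If it is in chest 2 (prior 1/3): only chest 3 is available, probability 1; weight (1/3)·1 = 1/3.
If it is in chest 3 (prior 1/3): the guide opened chest 3, so this case is ruled out; weight (1/3)·0 = 0.
The weights sum to 5/9.
So P(the ruby in chest 2 | the guide opened chest 3) = (1/3) / (5/9) = 3/5.

3/5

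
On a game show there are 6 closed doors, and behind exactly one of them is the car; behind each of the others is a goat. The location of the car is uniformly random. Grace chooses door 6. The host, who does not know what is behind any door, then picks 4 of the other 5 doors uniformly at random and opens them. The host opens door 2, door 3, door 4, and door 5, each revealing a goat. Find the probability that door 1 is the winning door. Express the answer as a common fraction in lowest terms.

Apply Bayes' rule, conditioning on where the car actually is.
If it is behind either of doors 1 and 6 (prior 1/6 each): the host picks exactly this set with probability 1/5 regardless, and none is the prize; weight (1/6)·(1/5) = 1/30 each.
If it is behind any of doors 2, 3, 4, and 5 (prior 1/6 each): that door was opened and seen not to hold the prize — ruled out; weight (1/6)·0 = 0 each.
The weights sum to 1/15.
So P(the car behind door 1 | the host opened door 2, door 3, door 4, and door 5) = (1/30) / (1/15) = 1/2.

1/2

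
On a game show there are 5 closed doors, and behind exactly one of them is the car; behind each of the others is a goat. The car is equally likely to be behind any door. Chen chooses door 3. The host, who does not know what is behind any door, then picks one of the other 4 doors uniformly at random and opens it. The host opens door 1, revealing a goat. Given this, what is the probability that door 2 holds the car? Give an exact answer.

1/4

Consider each possible location of the car in turn.
If it is behind door 1 (prior 1/5): the host opened door 1, so this case is ruled out; weight (1/5)·0 = 0.
If it is behind any of doors 2, 3, 4, and 5 (prior 1/5 each): the host picks door 1 with probability 1/4 regardless, and it is not the prize; weight (1/5)·(1/4) = 1/20 each.
The weights sum to 1/5.
So P(the car behind door 2 | the host opened door 1) = (1/20) / (1/5) = 1/4.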